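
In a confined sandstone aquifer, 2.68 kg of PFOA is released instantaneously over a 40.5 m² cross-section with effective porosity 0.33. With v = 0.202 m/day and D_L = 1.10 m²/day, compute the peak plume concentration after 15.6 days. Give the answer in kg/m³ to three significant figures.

0.0137 kg/m³

The peak of an instantaneous 1D plume sits at x = vt; there the Gaussian factor is 1 and C_max = M/(n_e·A·√(4πDt)), where n_e·A is the pore area the mass is dissolved in.
√(4πDt) = √(4π × 1.10 × 15.6) = 14.68 m, so C_max = 2.68/(0.33 × 40.5 × 14.68) = 0.0137 kg/m³.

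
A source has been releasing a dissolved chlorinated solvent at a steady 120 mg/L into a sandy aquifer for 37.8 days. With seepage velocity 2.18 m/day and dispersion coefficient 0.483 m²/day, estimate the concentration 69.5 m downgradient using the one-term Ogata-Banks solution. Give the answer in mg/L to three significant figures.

118 mg/L

For a continuous step input, C/C₀ ≈ ½·erfc((x−vt)/(2√(Dt))).
vt = 2.18 × 37.8 = 82.404 m and 2√(Dt) = 2√(0.483 × 37.8) = 8.546 m.
Argument (x−vt)/(2√(Dt)) = (69.5 − 82.404)/8.546 = -1.510; ½·erfc(-1.510) = 0.9836.
C = 120 × 0.9836 = 118 mg/L.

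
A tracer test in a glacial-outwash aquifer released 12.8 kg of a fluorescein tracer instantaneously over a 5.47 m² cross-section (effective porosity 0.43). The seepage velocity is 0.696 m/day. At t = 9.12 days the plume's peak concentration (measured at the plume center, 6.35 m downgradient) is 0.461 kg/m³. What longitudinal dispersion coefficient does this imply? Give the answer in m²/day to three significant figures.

1.22 m²/day

At the plume center C_max = M/(n_e·A·√(4πDt)), so D = M²/(4πt·(n_e·A·C_max)²).
n_e·A·C_max = 0.43 × 5.47 × 0.461 = 1.084 kg/m.
D = 12.8²/(4π × 9.12 × 1.084²) = 1.22 m²/day.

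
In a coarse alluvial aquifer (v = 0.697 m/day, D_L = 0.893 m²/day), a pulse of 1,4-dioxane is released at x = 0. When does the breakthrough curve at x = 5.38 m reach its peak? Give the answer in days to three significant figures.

6.10 days

For the 1D instantaneous-source solution, setting ∂C/∂t = 0 at fixed x gives v²t² + 2Dt − x² = 0, so t = (√(D² + v²x²) − D)/v².
√(D² + v²x²) = √(0.893² + 0.697² × 5.38²) = 3.855; v² = 0.485809.
t = (3.855 − 0.893)/0.485809 = 6.10 days (vs. the pure-advection estimate x/v = 7.72 d).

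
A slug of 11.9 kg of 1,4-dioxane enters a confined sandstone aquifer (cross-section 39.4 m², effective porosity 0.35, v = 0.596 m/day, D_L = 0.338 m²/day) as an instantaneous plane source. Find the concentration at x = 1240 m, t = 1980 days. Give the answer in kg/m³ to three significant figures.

0.00246 kg/m³

For an instantaneous plane source, C(x,t) = M/(n_e·A·√(4πDt)) · exp(−(x−vt)²/(4Dt)), with n_e·A the pore (flow) area.
Plume center vt = 0.596 × 1980 = 1180.08 m, so the well at 1240 m is 59.92 m downgradient of the peak.
√(4πDt) = 91.71 m, giving peak height M/(n_e·A·√(4πDt)) = 11.9/(0.35 × 39.4 × 91.71) = 0.009409 kg/m³.
(x−vt)²/(4Dt) = (59.92)²/(4 × 0.338 × 1980) = 1.341; exp(−1.341) = 0.2616.
C = 0.009409 × 0.2616 = 0.00246 kg/m³.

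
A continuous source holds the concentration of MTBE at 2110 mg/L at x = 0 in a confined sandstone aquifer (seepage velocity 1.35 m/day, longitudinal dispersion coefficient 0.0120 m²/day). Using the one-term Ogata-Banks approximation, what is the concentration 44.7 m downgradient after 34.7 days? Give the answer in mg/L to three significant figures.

2090 mg/L

For a continuous step input, C/C₀ ≈ ½·erfc((x−vt)/(2√(Dt))).
vt = 1.35 × 34.7 = 46.845 m and 2√(Dt) = 2√(0.0120 × 34.7) = 1.291 m.
Argument (x−vt)/(2√(Dt)) = (44.7 − 46.845)/1.291 = -1.662; ½·erfc(-1.662) = 0.9906.
C = 2110 × 0.9906 = 2090 mg/L.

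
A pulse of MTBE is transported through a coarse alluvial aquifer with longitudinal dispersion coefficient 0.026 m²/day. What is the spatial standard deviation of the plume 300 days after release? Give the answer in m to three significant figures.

3.95 m

Dispersive spreading gives a Gaussian with σ² = 2Dt; advection only shifts the center.
σ = √(2 × 0.026 × 300) = 3.95 m.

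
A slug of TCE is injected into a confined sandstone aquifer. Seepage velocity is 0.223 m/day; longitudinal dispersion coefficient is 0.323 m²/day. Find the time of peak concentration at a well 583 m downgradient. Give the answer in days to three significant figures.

2610 days

For the 1D instantaneous-source solution, setting ∂C/∂t = 0 at fixed x gives v²t² + 2Dt − x² = 0, so t = (√(D² + v²x²) − D)/v².
√(D² + v²x²) = √(0.323² + 0.223² × 583²) = 130.0; v² = 0.049729.
t = (130.0 − 0.323)/0.049729 = 2610 days (vs. the pure-advection estimate x/v = 2610 d).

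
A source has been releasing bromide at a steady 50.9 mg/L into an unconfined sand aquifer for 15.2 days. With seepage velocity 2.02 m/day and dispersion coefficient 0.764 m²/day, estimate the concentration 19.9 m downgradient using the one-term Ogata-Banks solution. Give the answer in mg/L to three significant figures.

For a continuous step input, C/C₀ ≈ ½·erfc((x−vt)/(2√(Dt))).
vt = 2.02 × 15.2 = 30.704 m and 2√(Dt) = 2√(0.764 × 15.2) = 6.816 m.
Argument (x−vt)/(2√(Dt)) = (19.9 − 30.704)/6.816 = -1.585; ½·erfc(-1.585) = 0.9875.
C = 50.9 × 0.9875 = 50.3 mg/L.

50.3 mg/L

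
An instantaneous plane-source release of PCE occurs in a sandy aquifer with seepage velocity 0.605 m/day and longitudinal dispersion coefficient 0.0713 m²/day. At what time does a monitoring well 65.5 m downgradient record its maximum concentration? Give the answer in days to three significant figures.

For the 1D instantaneous-source solution, setting ∂C/∂t = 0 at fixed x gives v²t² + 2Dt − x² = 0, so t = (√(D² + v²x²) − D)/v².
√(D² + v²x²) = √(0.0713² + 0.605² × 65.5²) = 39.63; v² = 0.366025.
t = (39.63 − 0.0713)/0.366025 = 108 days (vs. the pure-advection estimate x/v = 108 d).

108 days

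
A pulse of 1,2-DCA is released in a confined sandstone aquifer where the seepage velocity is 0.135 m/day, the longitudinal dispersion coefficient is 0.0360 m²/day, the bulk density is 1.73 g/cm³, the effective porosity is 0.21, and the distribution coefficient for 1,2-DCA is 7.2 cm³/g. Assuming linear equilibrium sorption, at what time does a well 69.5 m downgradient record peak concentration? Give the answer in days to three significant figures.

Retardation factor R = 1 + ρ_b·K_d/n = 1 + 1.73 × 7.2/0.21 = 60.31.
Sorption retards both mechanisms: v_R = v/R = 0.002238 m/day, D_R = D/R = 0.0005969 m²/day.
Peak time from v_R²t² + 2D_R t − x² = 0: t = (√(D_R² + v_R²x²) − D_R)/v_R².
√(D_R² + v_R²x²) = √(0.0005969² + 0.002238² × 69.5²) = 0.1555; v_R² = 5.009e-06.
t = (0.1555 − 0.0005969)/5.009e-06 = 30900 days.

30900 days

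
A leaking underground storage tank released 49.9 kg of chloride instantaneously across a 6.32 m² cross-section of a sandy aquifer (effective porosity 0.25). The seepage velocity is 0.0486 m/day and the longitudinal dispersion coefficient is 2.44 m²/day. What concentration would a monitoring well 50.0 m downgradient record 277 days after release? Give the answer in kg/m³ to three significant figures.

For an instantaneous plane source, C(x,t) = M/(n_e·A·√(4πDt)) · exp(−(x−vt)²/(4Dt)), with n_e·A the pore (flow) area.
Plume center vt = 0.0486 × 277 = 13.4622 m, so the well at 50.0 m is 36.5378 m downgradient of the peak.
√(4πDt) = 92.16 m, giving peak height M/(n_e·A·√(4πDt)) = 49.9/(0.25 × 6.32 × 92.16) = 0.3427 kg/m³.
(x−vt)²/(4Dt) = (36.5378)²/(4 × 2.44 × 277) = 0.4938; exp(−0.4938) = 0.6103.
C = 0.3427 × 0.6103 = 0.209 kg/m³.

0.209 kg/m³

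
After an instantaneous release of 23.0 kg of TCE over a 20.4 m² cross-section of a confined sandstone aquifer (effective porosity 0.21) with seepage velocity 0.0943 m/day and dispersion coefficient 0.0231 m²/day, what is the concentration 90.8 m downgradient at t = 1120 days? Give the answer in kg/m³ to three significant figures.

For an instantaneous plane source, C(x,t) = M/(n_e·A·√(4πDt)) · exp(−(x−vt)²/(4Dt)), with n_e·A the pore (flow) area.
Plume center vt = 0.0943 × 1120 = 105.616 m, so the well at 90.8 m is 14.816 m upgradient of the peak.
√(4πDt) = 18.03 m, giving peak height M/(n_e·A·√(4πDt)) = 23.0/(0.21 × 20.4 × 18.03) = 0.2978 kg/m³.
(x−vt)²/(4Dt) = (-14.816)²/(4 × 0.0231 × 1120) = 2.121; exp(−2.121) = 0.1199.
C = 0.2978 × 0.1199 = 0.0357 kg/m³.

0.0357 kg/m³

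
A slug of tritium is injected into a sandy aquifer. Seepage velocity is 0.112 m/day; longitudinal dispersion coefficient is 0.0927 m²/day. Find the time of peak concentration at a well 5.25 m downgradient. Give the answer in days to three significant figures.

40.1 days

For the 1D instantaneous-source solution, setting ∂C/∂t = 0 at fixed x gives v²t² + 2Dt − x² = 0, so t = (√(D² + v²x²) − D)/v².
√(D² + v²x²) = √(0.0927² + 0.112² × 5.25²) = 0.5953; v² = 0.012544.
t = (0.5953 − 0.0927)/0.012544 = 40.1 days (vs. the pure-advection estimate x/v = 46.9 d).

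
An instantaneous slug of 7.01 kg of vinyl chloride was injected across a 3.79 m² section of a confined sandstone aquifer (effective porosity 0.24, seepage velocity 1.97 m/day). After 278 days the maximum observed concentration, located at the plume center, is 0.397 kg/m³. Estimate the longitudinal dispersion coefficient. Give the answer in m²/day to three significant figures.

At the plume center C_max = M/(n_e·A·√(4πDt)), so D = M²/(4πt·(n_e·A·C_max)²).
n_e·A·C_max = 0.24 × 3.79 × 0.397 = 0.3611 kg/m.
D = 7.01²/(4π × 278 × 0.3611²) = 0.108 m²/day.

0.108 m²/day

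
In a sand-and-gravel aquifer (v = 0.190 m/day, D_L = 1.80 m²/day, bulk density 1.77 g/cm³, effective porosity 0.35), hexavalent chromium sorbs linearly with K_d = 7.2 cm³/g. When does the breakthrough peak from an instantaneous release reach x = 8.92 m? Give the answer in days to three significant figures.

Retardation factor R = 1 + ρ_b·K_d/n = 1 + 1.77 × 7.2/0.35 = 37.41.
Sorption retards both mechanisms: v_R = v/R = 0.005079 m/day, D_R = D/R = 0.04812 m²/day.
Peak time from v_R²t² + 2D_R t − x² = 0: t = (√(D_R² + v_R²x²) − D_R)/v_R².
√(D_R² + v_R²x²) = √(0.04812² + 0.005079² × 8.92²) = 0.06609; v_R² = 2.580e-05.
t = (0.06609 − 0.04812)/2.580e-05 = 697 days.

697 days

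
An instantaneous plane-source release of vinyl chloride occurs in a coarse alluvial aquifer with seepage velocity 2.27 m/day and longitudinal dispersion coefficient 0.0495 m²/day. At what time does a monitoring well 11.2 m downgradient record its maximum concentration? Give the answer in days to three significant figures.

For the 1D instantaneous-source solution, setting ∂C/∂t = 0 at fixed x gives v²t² + 2Dt − x² = 0, so t = (√(D² + v²x²) − D)/v².
√(D² + v²x²) = √(0.0495² + 2.27² × 11.2²) = 25.42; v² = 5.1529.
t = (25.42 − 0.0495)/5.1529 = 4.92 days (vs. the pure-advection estimate x/v = 4.93 d).

4.92 days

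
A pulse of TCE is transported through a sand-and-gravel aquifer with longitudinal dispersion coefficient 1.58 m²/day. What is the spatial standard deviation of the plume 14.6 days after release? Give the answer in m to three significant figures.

Dispersive spreading gives a Gaussian with σ² = 2Dt; advection only shifts the center.
σ = √(2 × 1.58 × 14.6) = 6.79 m.

6.79 m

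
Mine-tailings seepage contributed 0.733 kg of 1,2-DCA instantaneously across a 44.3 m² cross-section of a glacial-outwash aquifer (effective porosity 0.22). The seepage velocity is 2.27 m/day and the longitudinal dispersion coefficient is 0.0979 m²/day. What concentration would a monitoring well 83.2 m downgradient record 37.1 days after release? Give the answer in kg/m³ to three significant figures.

For an instantaneous plane source, C(x,t) = M/(n_e·A·√(4πDt)) · exp(−(x−vt)²/(4Dt)), with n_e·A the pore (flow) area.
Plume center vt = 2.27 × 37.1 = 84.217 m, so the well at 83.2 m is 1.017 m upgradient of the peak.
√(4πDt) = 6.756 m, giving peak height M/(n_e·A·√(4πDt)) = 0.733/(0.22 × 44.3 × 6.756) = 0.01113 kg/m³.
(x−vt)²/(4Dt) = (-1.017)²/(4 × 0.0979 × 37.1) = 0.07119; exp(−0.07119) = 0.9313.
C = 0.01113 × 0.9313 = 0.0104 kg/m³.

0.0104 kg/m³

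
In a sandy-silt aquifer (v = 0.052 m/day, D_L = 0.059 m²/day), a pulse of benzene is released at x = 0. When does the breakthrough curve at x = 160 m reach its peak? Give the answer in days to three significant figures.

For the 1D instantaneous-source solution, setting ∂C/∂t = 0 at fixed x gives v²t² + 2Dt − x² = 0, so t = (√(D² + v²x²) − D)/v².
√(D² + v²x²) = √(0.059² + 0.052² × 160²) = 8.320; v² = 0.002704.
t = (8.320 − 0.059)/0.002704 = 3060 days (vs. the pure-advection estimate x/v = 3080 d).

3060 days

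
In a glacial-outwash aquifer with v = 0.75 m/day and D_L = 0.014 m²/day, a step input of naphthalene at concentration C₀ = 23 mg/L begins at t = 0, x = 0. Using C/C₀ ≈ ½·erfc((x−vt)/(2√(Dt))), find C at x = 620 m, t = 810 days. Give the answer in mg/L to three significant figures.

0.0997 mg/L

For a continuous step input, C/C₀ ≈ ½·erfc((x−vt)/(2√(Dt))).
vt = 0.75 × 810 = 607.5 m and 2√(Dt) = 2√(0.014 × 810) = 6.735 m.
Argument (x−vt)/(2√(Dt)) = (620 − 607.5)/6.735 = 1.856; ½·erfc(1.856) = 0.004335.
C = 23 × 0.004335 = 0.0997 mg/L.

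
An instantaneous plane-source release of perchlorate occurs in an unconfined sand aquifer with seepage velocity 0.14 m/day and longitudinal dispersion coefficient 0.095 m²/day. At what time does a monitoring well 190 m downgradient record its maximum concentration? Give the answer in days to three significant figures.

For the 1D instantaneous-source solution, setting ∂C/∂t = 0 at fixed x gives v²t² + 2Dt − x² = 0, so t = (√(D² + v²x²) − D)/v².
√(D² + v²x²) = √(0.095² + 0.14² × 190²) = 26.60; v² = 0.0196.
t = (26.60 − 0.095)/0.0196 = 1350 days (vs. the pure-advection estimate x/v = 1360 d).

1350 days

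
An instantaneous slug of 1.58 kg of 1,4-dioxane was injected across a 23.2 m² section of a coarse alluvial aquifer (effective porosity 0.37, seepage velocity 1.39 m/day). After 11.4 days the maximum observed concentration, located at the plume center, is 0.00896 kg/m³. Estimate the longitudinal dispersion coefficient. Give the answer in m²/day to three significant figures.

At the plume center C_max = M/(n_e·A·√(4πDt)), so D = M²/(4πt·(n_e·A·C_max)²).
n_e·A·C_max = 0.37 × 23.2 × 0.00896 = 0.07691 kg/m.
D = 1.58²/(4π × 11.4 × 0.07691²) = 2.95 m²/day.

2.95 m²/day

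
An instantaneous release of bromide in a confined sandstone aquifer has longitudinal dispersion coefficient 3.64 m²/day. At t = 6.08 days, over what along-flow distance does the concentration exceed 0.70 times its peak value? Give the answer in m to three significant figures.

11.2 m

The plume is Gaussian with σ = √(2Dt) = √(2 × 3.64 × 6.08) = 6.653 m.
C/C_peak = exp(−Δx²/(2σ²)) = 0.70 ⇒ Δx = σ·√(−2 ln 0.70) = 6.653 × 0.8446 = 5.619 m.
Width = 2Δx = 11.2 m.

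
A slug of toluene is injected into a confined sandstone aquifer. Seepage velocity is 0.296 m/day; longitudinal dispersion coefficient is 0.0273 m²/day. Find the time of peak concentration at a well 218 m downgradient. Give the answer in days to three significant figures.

736 days

For the 1D instantaneous-source solution, setting ∂C/∂t = 0 at fixed x gives v²t² + 2Dt − x² = 0, so t = (√(D² + v²x²) − D)/v².
√(D² + v²x²) = √(0.0273² + 0.296² × 218²) = 64.53; v² = 0.087616.
t = (64.53 − 0.0273)/0.087616 = 736 days (vs. the pure-advection estimate x/v = 736 d).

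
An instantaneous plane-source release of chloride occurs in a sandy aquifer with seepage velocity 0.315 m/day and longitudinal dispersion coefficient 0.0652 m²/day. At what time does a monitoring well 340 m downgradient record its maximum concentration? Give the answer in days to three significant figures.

1080 days

For the 1D instantaneous-source solution, setting ∂C/∂t = 0 at fixed x gives v²t² + 2Dt − x² = 0, so t = (√(D² + v²x²) − D)/v².
√(D² + v²x²) = √(0.0652² + 0.315² × 340²) = 107.1; v² = 0.099225.
t = (107.1 − 0.0652)/0.099225 = 1080 days (vs. the pure-advection estimate x/v = 1080 d).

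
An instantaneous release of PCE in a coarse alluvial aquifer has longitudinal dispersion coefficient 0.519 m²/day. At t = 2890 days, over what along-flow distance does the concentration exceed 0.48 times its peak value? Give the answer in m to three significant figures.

The plume is Gaussian with σ = √(2Dt) = √(2 × 0.519 × 2890) = 54.77 m.
C/C_peak = exp(−Δx²/(2σ²)) = 0.48 ⇒ Δx = σ·√(−2 ln 0.48) = 54.77 × 1.212 = 66.38 m.
Width = 2Δx = 133 m.

133 m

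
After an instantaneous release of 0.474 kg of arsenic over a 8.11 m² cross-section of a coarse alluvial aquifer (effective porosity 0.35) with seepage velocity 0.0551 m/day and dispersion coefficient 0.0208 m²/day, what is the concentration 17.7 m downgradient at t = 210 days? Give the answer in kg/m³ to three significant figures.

For an instantaneous plane source, C(x,t) = M/(n_e·A·√(4πDt)) · exp(−(x−vt)²/(4Dt)), with n_e·A the pore (flow) area.
Plume center vt = 0.0551 × 210 = 11.571 m, so the well at 17.7 m is 6.129 m downgradient of the peak.
√(4πDt) = 7.409 m, giving peak height M/(n_e·A·√(4πDt)) = 0.474/(0.35 × 8.11 × 7.409) = 0.02254 kg/m³.
(x−vt)²/(4Dt) = (6.129)²/(4 × 0.0208 × 210) = 2.150; exp(−2.150) = 0.1165.
C = 0.02254 × 0.1165 = 0.00263 kg/m³.

0.00263 kg/m³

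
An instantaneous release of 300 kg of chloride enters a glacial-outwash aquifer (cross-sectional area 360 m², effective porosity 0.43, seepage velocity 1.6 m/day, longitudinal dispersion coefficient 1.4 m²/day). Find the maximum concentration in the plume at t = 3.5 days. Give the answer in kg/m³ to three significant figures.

The peak of an instantaneous 1D plume sits at x = vt; there the Gaussian factor is 1 and C_max = M/(n_e·A·√(4πDt)), where n_e·A is the pore area the mass is dissolved in.
√(4πDt) = √(4π × 1.4 × 3.5) = 7.847 m, so C_max = 300/(0.43 × 360 × 7.847) = 0.247 kg/m³.

0.247 kg/m³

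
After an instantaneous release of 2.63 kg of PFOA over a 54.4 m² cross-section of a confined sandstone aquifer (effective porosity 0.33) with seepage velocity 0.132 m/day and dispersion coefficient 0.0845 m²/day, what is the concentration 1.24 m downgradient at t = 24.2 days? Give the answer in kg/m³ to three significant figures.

For an instantaneous plane source, C(x,t) = M/(n_e·A·√(4πDt)) · exp(−(x−vt)²/(4Dt)), with n_e·A the pore (flow) area.
Plume center vt = 0.132 × 24.2 = 3.1944 m, so the well at 1.24 m is 1.9544 m upgradient of the peak.
√(4πDt) = 5.069 m, giving peak height M/(n_e·A·√(4πDt)) = 2.63/(0.33 × 54.4 × 5.069) = 0.02890 kg/m³.
(x−vt)²/(4Dt) = (-1.9544)²/(4 × 0.0845 × 24.2) = 0.4670; exp(−0.4670) = 0.6269.
C = 0.02890 × 0.6269 = 0.0181 kg/m³.

0.0181 kg/m³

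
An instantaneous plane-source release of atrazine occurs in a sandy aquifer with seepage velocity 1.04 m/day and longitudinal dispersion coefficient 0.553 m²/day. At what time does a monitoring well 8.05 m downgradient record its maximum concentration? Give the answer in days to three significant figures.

7.25 days

For the 1D instantaneous-source solution, setting ∂C/∂t = 0 at fixed x gives v²t² + 2Dt − x² = 0, so t = (√(D² + v²x²) − D)/v².
√(D² + v²x²) = √(0.553² + 1.04² × 8.05²) = 8.390; v² = 1.0816.
t = (8.390 − 0.553)/1.0816 = 7.25 days (vs. the pure-advection estimate x/v = 7.74 d).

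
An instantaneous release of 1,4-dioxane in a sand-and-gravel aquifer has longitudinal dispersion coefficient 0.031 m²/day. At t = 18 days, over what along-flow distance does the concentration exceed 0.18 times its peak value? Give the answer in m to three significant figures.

3.91 m

The plume is Gaussian with σ = √(2Dt) = √(2 × 0.031 × 18) = 1.056 m.
C/C_peak = exp(−Δx²/(2σ²)) = 0.18 ⇒ Δx = σ·√(−2 ln 0.18) = 1.056 × 1.852 = 1.956 m.
Width = 2Δx = 3.91 m.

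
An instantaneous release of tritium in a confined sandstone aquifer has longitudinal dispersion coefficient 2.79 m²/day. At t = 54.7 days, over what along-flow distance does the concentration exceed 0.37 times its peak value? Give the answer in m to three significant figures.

49.3 m

The plume is Gaussian with σ = √(2Dt) = √(2 × 2.79 × 54.7) = 17.47 m.
C/C_peak = exp(−Δx²/(2σ²)) = 0.37 ⇒ Δx = σ·√(−2 ln 0.37) = 17.47 × 1.410 = 24.63 m.
Width = 2Δx = 49.3 m.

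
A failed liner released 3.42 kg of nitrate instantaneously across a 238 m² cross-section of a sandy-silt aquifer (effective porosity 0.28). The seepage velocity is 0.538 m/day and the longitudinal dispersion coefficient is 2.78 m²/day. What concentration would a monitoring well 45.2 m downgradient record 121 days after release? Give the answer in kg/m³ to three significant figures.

0.000588 kg/m³

For an instantaneous plane source, C(x,t) = M/(n_e·A·√(4πDt)) · exp(−(x−vt)²/(4Dt)), with n_e·A the pore (flow) area.
Plume center vt = 0.538 × 121 = 65.098 m, so the well at 45.2 m is 19.898 m upgradient of the peak.
√(4πDt) = 65.02 m, giving peak height M/(n_e·A·√(4πDt)) = 3.42/(0.28 × 238 × 65.02) = 0.0007893 kg/m³.
(x−vt)²/(4Dt) = (-19.898)²/(4 × 2.78 × 121) = 0.2943; exp(−0.2943) = 0.7451.
C = 0.0007893 × 0.7451 = 0.000588 kg/m³.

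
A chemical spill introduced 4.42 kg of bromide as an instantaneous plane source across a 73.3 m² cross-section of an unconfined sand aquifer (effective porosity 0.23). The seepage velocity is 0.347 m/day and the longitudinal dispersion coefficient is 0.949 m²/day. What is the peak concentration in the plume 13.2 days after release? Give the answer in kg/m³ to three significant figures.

The peak of an instantaneous 1D plume sits at x = vt; there the Gaussian factor is 1 and C_max = M/(n_e·A·√(4πDt)), where n_e·A is the pore area the mass is dissolved in.
√(4πDt) = √(4π × 0.949 × 13.2) = 12.55 m, so C_max = 4.42/(0.23 × 73.3 × 12.55) = 0.0209 kg/m³.

0.0209 kg/m³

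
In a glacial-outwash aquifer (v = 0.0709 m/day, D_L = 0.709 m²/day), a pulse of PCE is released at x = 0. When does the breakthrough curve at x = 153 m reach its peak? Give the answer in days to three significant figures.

For the 1D instantaneous-source solution, setting ∂C/∂t = 0 at fixed x gives v²t² + 2Dt − x² = 0, so t = (√(D² + v²x²) − D)/v².
√(D² + v²x²) = √(0.709² + 0.0709² × 153²) = 10.87; v² = 0.00502681.
t = (10.87 − 0.709)/0.00502681 = 2020 days (vs. the pure-advection estimate x/v = 2160 d).

2020 days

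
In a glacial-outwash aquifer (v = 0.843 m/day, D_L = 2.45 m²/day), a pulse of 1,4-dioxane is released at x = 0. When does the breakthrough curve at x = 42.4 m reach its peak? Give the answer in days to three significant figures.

For the 1D instantaneous-source solution, setting ∂C/∂t = 0 at fixed x gives v²t² + 2Dt − x² = 0, so t = (√(D² + v²x²) − D)/v².
√(D² + v²x²) = √(2.45² + 0.843² × 42.4²) = 35.83; v² = 0.710649.
t = (35.83 − 2.45)/0.710649 = 47.0 days (vs. the pure-advection estimate x/v = 50.3 d).

47.0 days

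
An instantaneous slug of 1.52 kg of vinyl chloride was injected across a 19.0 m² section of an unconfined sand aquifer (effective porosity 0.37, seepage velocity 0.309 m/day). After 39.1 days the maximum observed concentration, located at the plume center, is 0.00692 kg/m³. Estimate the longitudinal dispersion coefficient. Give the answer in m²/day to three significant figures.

At the plume center C_max = M/(n_e·A·√(4πDt)), so D = M²/(4πt·(n_e·A·C_max)²).
n_e·A·C_max = 0.37 × 19.0 × 0.00692 = 0.04865 kg/m.
D = 1.52²/(4π × 39.1 × 0.04865²) = 1.99 m²/day.

1.99 m²/day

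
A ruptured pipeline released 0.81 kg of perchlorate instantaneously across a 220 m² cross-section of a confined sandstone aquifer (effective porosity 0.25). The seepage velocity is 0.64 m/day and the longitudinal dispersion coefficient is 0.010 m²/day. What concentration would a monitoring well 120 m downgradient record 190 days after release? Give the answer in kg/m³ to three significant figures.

For an instantaneous plane source, C(x,t) = M/(n_e·A·√(4πDt)) · exp(−(x−vt)²/(4Dt)), with n_e·A the pore (flow) area.
Plume center vt = 0.64 × 190 = 121.6 m, so the well at 120 m is 1.6 m upgradient of the peak.
√(4πDt) = 4.886 m, giving peak height M/(n_e·A·√(4πDt)) = 0.81/(0.25 × 220 × 4.886) = 0.003014 kg/m³.
(x−vt)²/(4Dt) = (-1.6)²/(4 × 0.010 × 190) = 0.3368; exp(−0.3368) = 0.7141.
C = 0.003014 × 0.7141 = 0.00215 kg/m³.

0.00215 kg/m³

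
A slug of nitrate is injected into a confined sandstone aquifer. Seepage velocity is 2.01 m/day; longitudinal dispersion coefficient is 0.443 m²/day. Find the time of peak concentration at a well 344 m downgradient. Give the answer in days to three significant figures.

For the 1D instantaneous-source solution, setting ∂C/∂t = 0 at fixed x gives v²t² + 2Dt − x² = 0, so t = (√(D² + v²x²) − D)/v².
√(D² + v²x²) = √(0.443² + 2.01² × 344²) = 691.4; v² = 4.0401.
t = (691.4 − 0.443)/4.0401 = 171 days (vs. the pure-advection estimate x/v = 171 d).

171 days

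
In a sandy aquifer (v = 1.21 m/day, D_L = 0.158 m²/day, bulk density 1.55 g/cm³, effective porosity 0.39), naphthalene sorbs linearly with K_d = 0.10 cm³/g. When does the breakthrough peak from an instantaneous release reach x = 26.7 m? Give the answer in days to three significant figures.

Retardation factor R = 1 + ρ_b·K_d/n = 1 + 1.55 × 0.10/0.39 = 1.397.
Sorption retards both mechanisms: v_R = v/R = 0.8661 m/day, D_R = D/R = 0.1131 m²/day.
Peak time from v_R²t² + 2D_R t − x² = 0: t = (√(D_R² + v_R²x²) − D_R)/v_R².
√(D_R² + v_R²x²) = √(0.1131² + 0.8661² × 26.7²) = 23.13; v_R² = 0.7501.
t = (23.13 − 0.1131)/0.7501 = 30.7 days.

30.7 days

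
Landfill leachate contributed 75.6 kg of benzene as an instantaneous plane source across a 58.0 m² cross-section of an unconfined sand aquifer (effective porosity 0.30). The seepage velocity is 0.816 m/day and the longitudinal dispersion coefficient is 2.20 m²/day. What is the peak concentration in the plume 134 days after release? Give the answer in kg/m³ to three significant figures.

The peak of an instantaneous 1D plume sits at x = vt; there the Gaussian factor is 1 and C_max = M/(n_e·A·√(4πDt)), where n_e·A is the pore area the mass is dissolved in.
√(4πDt) = √(4π × 2.20 × 134) = 60.87 m, so C_max = 75.6/(0.30 × 58.0 × 60.87) = 0.0714 kg/m³.

0.0714 kg/m³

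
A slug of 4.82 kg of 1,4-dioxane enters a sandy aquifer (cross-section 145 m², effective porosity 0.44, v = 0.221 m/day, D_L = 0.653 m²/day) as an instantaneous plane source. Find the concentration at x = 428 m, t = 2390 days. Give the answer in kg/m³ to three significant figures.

0.000108 kg/m³

For an instantaneous plane source, C(x,t) = M/(n_e·A·√(4πDt)) · exp(−(x−vt)²/(4Dt)), with n_e·A the pore (flow) area.
Plume center vt = 0.221 × 2390 = 528.19 m, so the well at 428 m is 100.19 m upgradient of the peak.
√(4πDt) = 140.0 m, giving peak height M/(n_e·A·√(4πDt)) = 4.82/(0.44 × 145 × 140.0) = 0.0005396 kg/m³.
(x−vt)²/(4Dt) = (-100.19)²/(4 × 0.653 × 2390) = 1.608; exp(−1.608) = 0.2003.
C = 0.0005396 × 0.2003 = 0.000108 kg/m³.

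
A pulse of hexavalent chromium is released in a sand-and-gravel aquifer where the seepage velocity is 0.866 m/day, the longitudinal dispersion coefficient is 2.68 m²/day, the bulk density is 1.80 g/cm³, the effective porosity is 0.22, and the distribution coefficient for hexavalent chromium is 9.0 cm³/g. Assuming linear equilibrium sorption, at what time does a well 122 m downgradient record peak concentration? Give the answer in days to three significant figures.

Retardation factor R = 1 + ρ_b·K_d/n = 1 + 1.80 × 9.0/0.22 = 74.64.
Sorption retards both mechanisms: v_R = v/R = 0.01160 m/day, D_R = D/R = 0.03591 m²/day.
Peak time from v_R²t² + 2D_R t − x² = 0: t = (√(D_R² + v_R²x²) − D_R)/v_R².
√(D_R² + v_R²x²) = √(0.03591² + 0.01160² × 122²) = 1.416; v_R² = 0.0001346.
t = (1.416 − 0.03591)/0.0001346 = 10300 days.

10300 days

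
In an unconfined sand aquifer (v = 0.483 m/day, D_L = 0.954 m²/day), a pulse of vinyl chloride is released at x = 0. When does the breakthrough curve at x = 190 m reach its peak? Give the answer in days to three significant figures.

For the 1D instantaneous-source solution, setting ∂C/∂t = 0 at fixed x gives v²t² + 2Dt − x² = 0, so t = (√(D² + v²x²) − D)/v².
√(D² + v²x²) = √(0.954² + 0.483² × 190²) = 91.77; v² = 0.233289.
t = (91.77 − 0.954)/0.233289 = 389 days (vs. the pure-advection estimate x/v = 393 d).

389 days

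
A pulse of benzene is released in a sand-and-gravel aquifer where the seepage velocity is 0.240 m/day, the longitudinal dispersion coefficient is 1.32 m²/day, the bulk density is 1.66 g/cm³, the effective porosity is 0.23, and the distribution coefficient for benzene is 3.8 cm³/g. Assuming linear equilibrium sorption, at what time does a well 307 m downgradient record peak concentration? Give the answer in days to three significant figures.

35700 days

Retardation factor R = 1 + ρ_b·K_d/n = 1 + 1.66 × 3.8/0.23 = 28.43.
Sorption retards both mechanisms: v_R = v/R = 0.008442 m/day, D_R = D/R = 0.04643 m²/day.
Peak time from v_R²t² + 2D_R t − x² = 0: t = (√(D_R² + v_R²x²) − D_R)/v_R².
√(D_R² + v_R²x²) = √(0.04643² + 0.008442² × 307²) = 2.592; v_R² = 7.127e-05.
t = (2.592 − 0.04643)/7.127e-05 = 35700 days.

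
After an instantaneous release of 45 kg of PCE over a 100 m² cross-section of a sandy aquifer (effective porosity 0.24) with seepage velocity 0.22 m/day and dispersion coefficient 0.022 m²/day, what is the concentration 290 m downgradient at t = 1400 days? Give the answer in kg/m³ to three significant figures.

0.00687 kg/m³

For an instantaneous plane source, C(x,t) = M/(n_e·A·√(4πDt)) · exp(−(x−vt)²/(4Dt)), with n_e·A the pore (flow) area.
Plume center vt = 0.22 × 1400 = 308 m, so the well at 290 m is 18 m upgradient of the peak.
√(4πDt) = 19.67 m, giving peak height M/(n_e·A·√(4πDt)) = 45/(0.24 × 100 × 19.67) = 0.09532 kg/m³.
(x−vt)²/(4Dt) = (-18)²/(4 × 0.022 × 1400) = 2.630; exp(−2.630) = 0.07208.
C = 0.09532 × 0.07208 = 0.00687 kg/m³.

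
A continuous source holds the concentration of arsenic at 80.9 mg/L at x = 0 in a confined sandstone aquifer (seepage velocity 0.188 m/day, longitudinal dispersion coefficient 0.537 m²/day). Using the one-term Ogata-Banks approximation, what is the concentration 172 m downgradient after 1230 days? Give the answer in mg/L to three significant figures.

76.7 mg/L

For a continuous step input, C/C₀ ≈ ½·erfc((x−vt)/(2√(Dt))).
vt = 0.188 × 1230 = 231.24 m and 2√(Dt) = 2√(0.537 × 1230) = 51.40 m.
Argument (x−vt)/(2√(Dt)) = (172 − 231.24)/51.40 = -1.153; ½·erfc(-1.153) = 0.9485.
C = 80.9 × 0.9485 = 76.7 mg/L.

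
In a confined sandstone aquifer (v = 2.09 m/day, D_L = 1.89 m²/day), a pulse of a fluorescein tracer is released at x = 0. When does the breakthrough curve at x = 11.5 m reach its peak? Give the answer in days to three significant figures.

5.09 days

For the 1D instantaneous-source solution, setting ∂C/∂t = 0 at fixed x gives v²t² + 2Dt − x² = 0, so t = (√(D² + v²x²) − D)/v².
√(D² + v²x²) = √(1.89² + 2.09² × 11.5²) = 24.11; v² = 4.3681.
t = (24.11 − 1.89)/4.3681 = 5.09 days (vs. the pure-advection estimate x/v = 5.50 d).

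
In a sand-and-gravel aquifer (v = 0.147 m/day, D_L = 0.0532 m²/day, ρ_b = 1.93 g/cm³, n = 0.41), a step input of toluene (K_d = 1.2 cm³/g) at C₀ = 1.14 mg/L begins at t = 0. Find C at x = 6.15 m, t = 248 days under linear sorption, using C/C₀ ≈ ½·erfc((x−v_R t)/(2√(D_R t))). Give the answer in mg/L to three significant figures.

Retardation factor R = 1 + ρ_b·K_d/n = 1 + 1.93 × 1.2/0.41 = 6.649.
Sorption retards both mechanisms: v_R = v/R = 0.02211 m/day, D_R = D/R = 0.008001 m²/day.
v_R·t = 0.02211 × 248 = 5.48328 m; 2√(D_R t) = 2.817 m; argument = (6.15 − 5.48328)/2.817 = 0.2367.
C = C₀ × ½·erfc(0.2367) = 1.14 × 0.3689 = 0.421 mg/L.

0.421 mg/L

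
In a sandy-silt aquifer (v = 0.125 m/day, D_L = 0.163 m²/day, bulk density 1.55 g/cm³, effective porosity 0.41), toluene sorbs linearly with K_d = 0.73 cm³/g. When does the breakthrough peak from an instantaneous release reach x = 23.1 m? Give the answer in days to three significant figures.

Retardation factor R = 1 + ρ_b·K_d/n = 1 + 1.55 × 0.73/0.41 = 3.760.
Sorption retards both mechanisms: v_R = v/R = 0.03324 m/day, D_R = D/R = 0.04335 m²/day.
Peak time from v_R²t² + 2D_R t − x² = 0: t = (√(D_R² + v_R²x²) − D_R)/v_R².
√(D_R² + v_R²x²) = √(0.04335² + 0.03324² × 23.1²) = 0.7691; v_R² = 0.001105.
t = (0.7691 − 0.04335)/0.001105 = 657 days.

657 days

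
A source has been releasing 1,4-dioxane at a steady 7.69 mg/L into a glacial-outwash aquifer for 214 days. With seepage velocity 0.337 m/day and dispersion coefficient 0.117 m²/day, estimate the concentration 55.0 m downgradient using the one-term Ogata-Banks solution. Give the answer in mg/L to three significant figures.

For a continuous step input, C/C₀ ≈ ½·erfc((x−vt)/(2√(Dt))).
vt = 0.337 × 214 = 72.118 m and 2√(Dt) = 2√(0.117 × 214) = 10.01 m.
Argument (x−vt)/(2√(Dt)) = (55.0 − 72.118)/10.01 = -1.710; ½·erfc(-1.710) = 0.9922.
C = 7.69 × 0.9922 = 7.63 mg/L.

7.63 mg/L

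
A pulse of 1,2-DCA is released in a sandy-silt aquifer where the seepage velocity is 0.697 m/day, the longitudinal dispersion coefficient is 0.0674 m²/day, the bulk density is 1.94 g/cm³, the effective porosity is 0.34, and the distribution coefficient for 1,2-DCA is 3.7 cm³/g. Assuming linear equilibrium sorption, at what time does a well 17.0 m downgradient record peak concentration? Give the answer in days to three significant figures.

Retardation factor R = 1 + ρ_b·K_d/n = 1 + 1.94 × 3.7/0.34 = 22.11.
Sorption retards both mechanisms: v_R = v/R = 0.03152 m/day, D_R = D/R = 0.003048 m²/day.
Peak time from v_R²t² + 2D_R t − x² = 0: t = (√(D_R² + v_R²x²) − D_R)/v_R².
√(D_R² + v_R²x²) = √(0.003048² + 0.03152² × 17.0²) = 0.5358; v_R² = 0.0009935.
t = (0.5358 − 0.003048)/0.0009935 = 536 days.

536 days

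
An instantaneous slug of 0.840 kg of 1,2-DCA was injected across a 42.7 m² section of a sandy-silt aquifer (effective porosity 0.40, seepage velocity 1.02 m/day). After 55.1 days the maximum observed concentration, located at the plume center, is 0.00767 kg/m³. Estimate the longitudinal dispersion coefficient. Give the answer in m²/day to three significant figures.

At the plume center C_max = M/(n_e·A·√(4πDt)), so D = M²/(4πt·(n_e·A·C_max)²).
n_e·A·C_max = 0.40 × 42.7 × 0.00767 = 0.1310 kg/m.
D = 0.840²/(4π × 55.1 × 0.1310²) = 0.0594 m²/day.

0.0594 m²/day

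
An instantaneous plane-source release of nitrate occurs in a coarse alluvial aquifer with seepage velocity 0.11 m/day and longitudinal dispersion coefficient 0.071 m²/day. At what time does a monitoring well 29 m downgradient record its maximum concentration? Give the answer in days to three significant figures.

For the 1D instantaneous-source solution, setting ∂C/∂t = 0 at fixed x gives v²t² + 2Dt − x² = 0, so t = (√(D² + v²x²) − D)/v².
√(D² + v²x²) = √(0.071² + 0.11² × 29²) = 3.191; v² = 0.0121.
t = (3.191 − 0.071)/0.0121 = 258 days (vs. the pure-advection estimate x/v = 264 d).

258 days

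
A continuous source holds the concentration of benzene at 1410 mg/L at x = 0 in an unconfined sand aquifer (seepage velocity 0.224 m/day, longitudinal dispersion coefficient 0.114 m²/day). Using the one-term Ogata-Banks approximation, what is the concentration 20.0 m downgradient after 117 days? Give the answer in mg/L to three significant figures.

For a continuous step input, C/C₀ ≈ ½·erfc((x−vt)/(2√(Dt))).
vt = 0.224 × 117 = 26.208 m and 2√(Dt) = 2√(0.114 × 117) = 7.304 m.
Argument (x−vt)/(2√(Dt)) = (20.0 − 26.208)/7.304 = -0.8499; ½·erfc(-0.8499) = 0.8853.
C = 1410 × 0.8853 = 1250 mg/L.

1250 mg/L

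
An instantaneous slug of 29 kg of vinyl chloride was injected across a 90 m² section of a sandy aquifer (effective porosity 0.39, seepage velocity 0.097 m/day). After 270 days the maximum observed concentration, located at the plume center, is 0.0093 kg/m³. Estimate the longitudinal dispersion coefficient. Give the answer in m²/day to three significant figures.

At the plume center C_max = M/(n_e·A·√(4πDt)), so D = M²/(4πt·(n_e·A·C_max)²).
n_e·A·C_max = 0.39 × 90 × 0.0093 = 0.3264 kg/m.
D = 29²/(4π × 270 × 0.3264²) = 2.33 m²/day.

2.33 m²/day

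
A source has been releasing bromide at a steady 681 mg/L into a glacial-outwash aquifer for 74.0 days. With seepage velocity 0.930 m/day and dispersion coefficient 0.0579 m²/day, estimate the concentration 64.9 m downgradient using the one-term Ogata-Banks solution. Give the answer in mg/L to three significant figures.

620 mg/L

For a continuous step input, C/C₀ ≈ ½·erfc((x−vt)/(2√(Dt))).
vt = 0.930 × 74.0 = 68.82 m and 2√(Dt) = 2√(0.0579 × 74.0) = 4.140 m.
Argument (x−vt)/(2√(Dt)) = (64.9 − 68.82)/4.140 = -0.9469; ½·erfc(-0.9469) = 0.9097.
C = 681 × 0.9097 = 620 mg/L.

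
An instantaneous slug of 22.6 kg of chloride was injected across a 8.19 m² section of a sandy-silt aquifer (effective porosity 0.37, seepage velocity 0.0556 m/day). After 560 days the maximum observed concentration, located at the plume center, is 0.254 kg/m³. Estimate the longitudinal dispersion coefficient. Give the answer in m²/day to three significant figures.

0.123 m²/day

At the plume center C_max = M/(n_e·A·√(4πDt)), so D = M²/(4πt·(n_e·A·C_max)²).
n_e·A·C_max = 0.37 × 8.19 × 0.254 = 0.7697 kg/m.
D = 22.6²/(4π × 560 × 0.7697²) = 0.123 m²/day.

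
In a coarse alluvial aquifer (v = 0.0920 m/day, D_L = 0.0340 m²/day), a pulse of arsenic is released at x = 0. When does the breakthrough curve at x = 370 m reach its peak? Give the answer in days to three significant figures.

For the 1D instantaneous-source solution, setting ∂C/∂t = 0 at fixed x gives v²t² + 2Dt − x² = 0, so t = (√(D² + v²x²) − D)/v².
√(D² + v²x²) = √(0.0340² + 0.0920² × 370²) = 34.04; v² = 0.008464.
t = (34.04 − 0.0340)/0.008464 = 4020 days (vs. the pure-advection estimate x/v = 4020 d).

4020 days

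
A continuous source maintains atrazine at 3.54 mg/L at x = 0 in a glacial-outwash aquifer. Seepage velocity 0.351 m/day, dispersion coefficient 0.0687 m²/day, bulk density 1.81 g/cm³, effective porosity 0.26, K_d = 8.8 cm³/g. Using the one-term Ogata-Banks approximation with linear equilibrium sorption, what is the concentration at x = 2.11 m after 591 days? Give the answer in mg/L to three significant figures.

Retardation factor R = 1 + ρ_b·K_d/n = 1 + 1.81 × 8.8/0.26 = 62.26.
Sorption retards both mechanisms: v_R = v/R = 0.005638 m/day, D_R = D/R = 0.001103 m²/day.
v_R·t = 0.005638 × 591 = 3.332058 m; 2√(D_R t) = 1.615 m; argument = (2.11 − 3.332058)/1.615 = -0.7567.
C = C₀ × ½·erfc(-0.7567) = 3.54 × 0.8577 = 3.04 mg/L.

3.04 mg/L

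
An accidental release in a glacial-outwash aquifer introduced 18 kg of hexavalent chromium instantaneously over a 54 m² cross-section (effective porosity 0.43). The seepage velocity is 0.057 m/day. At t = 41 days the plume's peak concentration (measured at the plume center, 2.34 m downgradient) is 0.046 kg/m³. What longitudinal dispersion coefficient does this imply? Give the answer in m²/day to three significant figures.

At the plume center C_max = M/(n_e·A·√(4πDt)), so D = M²/(4πt·(n_e·A·C_max)²).
n_e·A·C_max = 0.43 × 54 × 0.046 = 1.068 kg/m.
D = 18²/(4π × 41 × 1.068²) = 0.551 m²/day.

0.551 m²/day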